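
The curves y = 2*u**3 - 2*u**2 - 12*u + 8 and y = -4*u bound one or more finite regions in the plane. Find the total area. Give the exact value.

71/3

Set the curves equal: 2*u**3 - 2*u**2 - 12*u + 8 = -4*u, so 2*u**3 - 2*u**2 - 8*u + 8 = 0, which factors as 2*(u - 2)*(u - 1)*(u + 2) = 0. The curves meet at u = -2, 1, 2.
On [-2, 1], y = 2*u**3 - 2*u**2 - 12*u + 8 is on top; that piece has area ∫[-2,1] (2*u**3 - 2*u**2 - 8*u + 8) du = 45/2.
On [1, 2], y = -4*u is on top; that piece has area ∫[1,2] (-(2*u**3 - 2*u**2 - 8*u + 8)) du = 7/6.
Total enclosed area = 45/2 + 7/6 = 71/3.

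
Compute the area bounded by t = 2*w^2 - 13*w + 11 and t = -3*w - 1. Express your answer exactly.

Both boundary curves give t as a function of w, so integrate with respect to w. Setting them equal: 2*w^2 - 10*w + 12 = 0, i.e. 2*(w - 3)*(w - 2) = 0, so they meet at w = 2, 3.
For w in [2, 3], t = 2*w^2 - 13*w + 11 is on the left; area = ∫[2,3] (-(2*w^2 - 10*w + 12)) dw = 1/3.

1/3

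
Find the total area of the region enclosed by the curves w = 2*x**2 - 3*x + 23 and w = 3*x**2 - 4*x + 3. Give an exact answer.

243/2

Set the curves equal: 2*x**2 - 3*x + 23 = 3*x**2 - 4*x + 3, so -x**2 + x + 20 = 0, which factors as -(x - 5)*(x + 4) = 0. The curves meet at x = -4, 5.
On [-4, 5], w = 2*x**2 - 3*x + 23 is on top; that piece has area ∫[-4,5] (-x**2 + x + 20) dx = 243/2.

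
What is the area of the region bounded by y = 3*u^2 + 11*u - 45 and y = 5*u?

Set the curves equal: 3*u^2 + 11*u - 45 = 5*u, so 3*u^2 + 6*u - 45 = 0, which factors as 3*(u - 3)*(u + 5) = 0. The curves meet at u = -5, 3.
On [-5, 3], y = 5*u is on top; that piece has area ∫[-5,3] (-(3*u^2 + 6*u - 45)) du = 256.

256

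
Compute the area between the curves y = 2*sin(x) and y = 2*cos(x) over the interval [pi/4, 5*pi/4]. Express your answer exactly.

On [pi/4, 5*pi/4], (2*sin(x)) - (2*cos(x)) = 2*sin(x) - 2*cos(x) is ≥ 0 throughout, so the area is a single integral of |2*sin(x) - 2*cos(x)|.
∫[pi/4,5*pi/4] (2*sin(x) - 2*cos(x)) dx = 4*sqrt(2).

4*sqrt(2)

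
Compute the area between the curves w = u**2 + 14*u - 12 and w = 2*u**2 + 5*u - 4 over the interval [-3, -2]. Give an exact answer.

221/6

On [-3, -2], (u**2 + 14*u - 12) - (2*u**2 + 5*u - 4) = -u**2 + 9*u - 8 is ≤ 0 throughout, so the area is a single integral of |-u**2 + 9*u - 8|.
∫[-3,-2] (-u**2 + 9*u - 8) du = -221/6; the area of that piece is 221/6.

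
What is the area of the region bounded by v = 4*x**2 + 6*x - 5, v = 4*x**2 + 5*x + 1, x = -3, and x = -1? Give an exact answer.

On [-3, -1], (4*x**2 + 6*x - 5) - (4*x**2 + 5*x + 1) = x - 6 is ≤ 0 throughout, so the area is a single integral of |x - 6|.
∫[-3,-1] (x - 6) dx = -16; the area of that piece is 16.

16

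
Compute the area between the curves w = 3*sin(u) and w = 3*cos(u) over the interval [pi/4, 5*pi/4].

6*sqrt(2)

On [pi/4, 5*pi/4], (3*sin(u)) - (3*cos(u)) = 3*sin(u) - 3*cos(u) is ≥ 0 throughout, so the area is a single integral of |3*sin(u) - 3*cos(u)|.
∫[pi/4,5*pi/4] (3*sin(u) - 3*cos(u)) du = 6*sqrt(2).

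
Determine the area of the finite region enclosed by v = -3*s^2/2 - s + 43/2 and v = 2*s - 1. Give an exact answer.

128

Set the curves equal: -3*s^2/2 - s + 43/2 = 2*s - 1, so -3*s^2/2 - 3*s + 45/2 = 0, which factors as -3*(s - 3)*(s + 5)/2 = 0. The curves meet at s = -5, 3.
On [-5, 3], v = -3*s^2/2 - s + 43/2 is on top; that piece has area ∫[-5,3] (-3*s^2/2 - 3*s + 45/2) ds = 128.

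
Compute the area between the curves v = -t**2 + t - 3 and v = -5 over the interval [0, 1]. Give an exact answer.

13/6

On [0, 1], (-t**2 + t - 3) - (-5) = -t**2 + t + 2 is ≥ 0 throughout, so the area is a single integral of |-t**2 + t + 2|.
∫[0,1] (-t**2 + t + 2) dt = 13/6.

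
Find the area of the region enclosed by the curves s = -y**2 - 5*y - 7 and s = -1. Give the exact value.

Both boundary curves give s as a function of y, so integrate with respect to y. Setting them equal: -y**2 - 5*y - 6 = 0, i.e. -(y + 2)*(y + 3) = 0, so they meet at y = -3, -2.
For y in [-3, -2], s = -y**2 - 5*y - 7 is on the right; area = ∫[-3,-2] (-y**2 - 5*y - 6) dy = 1/6.

1/6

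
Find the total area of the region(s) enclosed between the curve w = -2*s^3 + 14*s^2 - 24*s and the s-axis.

71/3

The curve meets the s-axis where -2*s^3 + 14*s^2 - 24*s = 0, i.e. -2*s*(s - 4)*(s - 3) = 0, at s = 0, 3, 4.
On [0, 3] the curve lies below the axis; ∫[0,3] (-2*s^3 + 14*s^2 - 24*s) ds = -45/2, giving area 45/2.
On [3, 4] the curve lies above the axis; ∫[3,4] (-2*s^3 + 14*s^2 - 24*s) ds = 7/6, giving area 7/6.
Total area = 45/2 + 7/6 = 71/3.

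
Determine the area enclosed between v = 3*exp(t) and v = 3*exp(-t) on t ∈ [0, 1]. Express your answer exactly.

-6 + 3*exp(-1) + 3*exp(1)

On [0, 1], (3*exp(t)) - (3*exp(-t)) = 3*exp(t) - 3*exp(-t) is ≥ 0 throughout, so the area is a single integral of |3*exp(t) - 3*exp(-t)|.
∫[0,1] (3*exp(t) - 3*exp(-t)) dt = -6 + 3*exp(-1) + 3*exp(1).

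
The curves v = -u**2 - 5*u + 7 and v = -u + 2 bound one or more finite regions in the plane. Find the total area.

Set the curves equal: -u**2 - 5*u + 7 = -u + 2, so -u**2 - 4*u + 5 = 0, which factors as -(u - 1)*(u + 5) = 0. The curves meet at u = -5, 1.
On [-5, 1], v = -u**2 - 5*u + 7 is on top; that piece has area ∫[-5,1] (-u**2 - 4*u + 5) du = 36.

36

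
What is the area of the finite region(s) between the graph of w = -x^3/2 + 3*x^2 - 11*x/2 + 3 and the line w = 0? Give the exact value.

1/4

The curve meets the x-axis where -x^3/2 + 3*x^2 - 11*x/2 + 3 = 0, i.e. -(x - 3)*(x - 2)*(x - 1)/2 = 0, at x = 1, 2, 3.
On [1, 2] the curve lies below the axis; ∫[1,2] (-x^3/2 + 3*x^2 - 11*x/2 + 3) dx = -1/8, giving area 1/8.
On [2, 3] the curve lies above the axis; ∫[2,3] (-x^3/2 + 3*x^2 - 11*x/2 + 3) dx = 1/8, giving area 1/8.
Total area = 1/8 + 1/8 = 1/4.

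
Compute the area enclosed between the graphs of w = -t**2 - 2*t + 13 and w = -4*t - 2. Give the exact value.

256/3

Set the curves equal: -t**2 - 2*t + 13 = -4*t - 2, so -t**2 + 2*t + 15 = 0, which factors as -(t - 5)*(t + 3) = 0. The curves meet at t = -3, 5.
On [-3, 5], w = -t**2 - 2*t + 13 is on top; that piece has area ∫[-3,5] (-t**2 + 2*t + 15) dt = 256/3.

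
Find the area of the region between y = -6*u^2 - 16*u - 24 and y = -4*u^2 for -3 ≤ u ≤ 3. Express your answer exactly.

The difference (-6*u^2 - 16*u - 24) - (-4*u^2) = -2*u^2 - 16*u - 24 changes sign at u = -2 inside [-3, 3], so split the integral there.
∫[-3,-2] (-2*u^2 - 16*u - 24) du = 10/3.
∫[-2,3] (-2*u^2 - 16*u - 24) du = -550/3; the area of that piece is 550/3.
Total area = 10/3 + 550/3 = 560/3.

560/3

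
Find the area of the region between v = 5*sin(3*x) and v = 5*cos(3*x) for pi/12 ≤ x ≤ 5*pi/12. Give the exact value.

10*sqrt(2)/3

On [pi/12, 5*pi/12], (5*sin(3*x)) - (5*cos(3*x)) = 5*sin(3*x) - 5*cos(3*x) is ≥ 0 throughout, so the area is a single integral of |5*sin(3*x) - 5*cos(3*x)|.
∫[pi/12,5*pi/12] (5*sin(3*x) - 5*cos(3*x)) dx = 10*sqrt(2)/3.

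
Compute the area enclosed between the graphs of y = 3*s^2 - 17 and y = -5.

Set the curves equal: 3*s^2 - 17 = -5, so 3*s^2 - 12 = 0, which factors as 3*(s - 2)*(s + 2) = 0. The curves meet at s = -2, 2.
On [-2, 2], y = -5 is on top; that piece has area ∫[-2,2] (-(3*s^2 - 12)) ds = 32.

32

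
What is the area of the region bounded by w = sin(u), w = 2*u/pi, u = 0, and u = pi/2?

1 - pi/4

On [0, pi/2], (sin(u)) - (2*u/pi) = -2*u/pi + sin(u) is ≥ 0 throughout, so the area is a single integral of |-2*u/pi + sin(u)|.
∫[0,pi/2] (-2*u/pi + sin(u)) du = 1 - pi/4.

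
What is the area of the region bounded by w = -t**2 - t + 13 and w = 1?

Set the curves equal: -t**2 - t + 13 = 1, so -t**2 - t + 12 = 0, which factors as -(t - 3)*(t + 4) = 0. The curves meet at t = -4, 3.
On [-4, 3], w = -t**2 - t + 13 is on top; that piece has area ∫[-4,3] (-t**2 - t + 12) dt = 343/6.

343/6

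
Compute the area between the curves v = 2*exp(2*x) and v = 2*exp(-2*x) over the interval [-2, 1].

-4 + exp(-4) + exp(-2) + exp(2) + exp(4)

The difference (2*exp(2*x)) - (2*exp(-2*x)) = 2*exp(2*x) - 2*exp(-2*x) changes sign at x = 0 inside [-2, 1], so split the integral there.
∫[-2,0] (2*exp(2*x) - 2*exp(-2*x)) dx = -exp(4) - exp(-4) + 2; the area of that piece is -2 + exp(-4) + exp(4).
∫[0,1] (2*exp(2*x) - 2*exp(-2*x)) dx = -2 + exp(-2) + exp(2).
Total area = (-2 + exp(-4) + exp(4)) + (-2 + exp(-2) + exp(2)) = -4 + exp(-4) + exp(-2) + exp(2) + exp(4).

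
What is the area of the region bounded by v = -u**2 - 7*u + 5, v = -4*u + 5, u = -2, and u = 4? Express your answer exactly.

146/3

The difference (-u**2 - 7*u + 5) - (-4*u + 5) = -u**2 - 3*u changes sign at u = 0 inside [-2, 4], so split the integral there.
∫[-2,0] (-u**2 - 3*u) du = 10/3.
∫[0,4] (-u**2 - 3*u) du = -136/3; the area of that piece is 136/3.
Total area = 10/3 + 136/3 = 146/3.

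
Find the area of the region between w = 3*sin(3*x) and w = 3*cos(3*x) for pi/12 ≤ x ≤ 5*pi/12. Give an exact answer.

On [pi/12, 5*pi/12], (3*sin(3*x)) - (3*cos(3*x)) = 3*sin(3*x) - 3*cos(3*x) is ≥ 0 throughout, so the area is a single integral of |3*sin(3*x) - 3*cos(3*x)|.
∫[pi/12,5*pi/12] (3*sin(3*x) - 3*cos(3*x)) dx = 2*sqrt(2).

2*sqrt(2)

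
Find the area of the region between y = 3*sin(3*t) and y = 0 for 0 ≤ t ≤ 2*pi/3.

4

The difference (3*sin(3*t)) - (0) = 3*sin(3*t) changes sign at t = pi/3 inside [0, 2*pi/3], so split the integral there.
∫[0,pi/3] (3*sin(3*t)) dt = 2.
∫[pi/3,2*pi/3] (3*sin(3*t)) dt = -2; the area of that piece is 2.
Total area = 2 + 2 = 4.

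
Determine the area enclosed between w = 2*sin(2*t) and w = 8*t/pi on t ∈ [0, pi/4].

1 - pi/4

On [0, pi/4], (2*sin(2*t)) - (8*t/pi) = -8*t/pi + 2*sin(2*t) is ≥ 0 throughout, so the area is a single integral of |-8*t/pi + 2*sin(2*t)|.
∫[0,pi/4] (-8*t/pi + 2*sin(2*t)) dt = 1 - pi/4.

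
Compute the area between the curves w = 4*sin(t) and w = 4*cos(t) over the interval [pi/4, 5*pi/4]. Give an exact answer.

On [pi/4, 5*pi/4], (4*sin(t)) - (4*cos(t)) = 4*sin(t) - 4*cos(t) is ≥ 0 throughout, so the area is a single integral of |4*sin(t) - 4*cos(t)|.
∫[pi/4,5*pi/4] (4*sin(t) - 4*cos(t)) dt = 8*sqrt(2).

8*sqrt(2)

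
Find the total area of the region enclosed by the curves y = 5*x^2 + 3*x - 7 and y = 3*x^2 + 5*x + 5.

125/3

Set the curves equal: 5*x^2 + 3*x - 7 = 3*x^2 + 5*x + 5, so 2*x^2 - 2*x - 12 = 0, which factors as 2*(x - 3)*(x + 2) = 0. The curves meet at x = -2, 3.
On [-2, 3], y = 3*x^2 + 5*x + 5 is on top; that piece has area ∫[-2,3] (-(2*x^2 - 2*x - 12)) dx = 125/3.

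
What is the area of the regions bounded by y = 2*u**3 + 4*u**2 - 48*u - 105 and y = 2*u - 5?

2459/3

Set the curves equal: 2*u**3 + 4*u**2 - 48*u - 105 = 2*u - 5, so 2*u**3 + 4*u**2 - 50*u - 100 = 0, which factors as 2*(u - 5)*(u + 2)*(u + 5) = 0. The curves meet at u = -5, -2, 5.
On [-5, -2], y = 2*u**3 + 4*u**2 - 48*u - 105 is on top; that piece has area ∫[-5,-2] (2*u**3 + 4*u**2 - 50*u - 100) du = 153/2.
On [-2, 5], y = 2*u - 5 is on top; that piece has area ∫[-2,5] (-(2*u**3 + 4*u**2 - 50*u - 100)) du = 4459/6.
Total enclosed area = 153/2 + 4459/6 = 2459/3.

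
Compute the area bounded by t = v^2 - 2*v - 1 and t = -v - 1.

Both boundary curves give t as a function of v, so integrate with respect to v. Setting them equal: v^2 - v = 0, i.e. v*(v - 1) = 0, so they meet at v = 0, 1.
For v in [0, 1], t = v^2 - 2*v - 1 is on the left; area = ∫[0,1] (-(v^2 - v)) dv = 1/6.

1/6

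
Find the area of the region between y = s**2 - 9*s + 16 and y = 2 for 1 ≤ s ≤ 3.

The difference (s**2 - 9*s + 16) - (2) = s**2 - 9*s + 14 changes sign at s = 2 inside [1, 3], so split the integral there.
∫[1,2] (s**2 - 9*s + 14) ds = 17/6.
∫[2,3] (s**2 - 9*s + 14) ds = -13/6; the area of that piece is 13/6.
Total area = 17/6 + 13/6 = 5.

5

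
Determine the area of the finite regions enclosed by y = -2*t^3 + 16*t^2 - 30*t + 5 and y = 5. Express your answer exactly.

Set the curves equal: -2*t^3 + 16*t^2 - 30*t + 5 = 5, so -2*t^3 + 16*t^2 - 30*t = 0, which factors as -2*t*(t - 5)*(t - 3) = 0. The curves meet at t = 0, 3, 5.
On [0, 3], y = 5 is on top; that piece has area ∫[0,3] (-(-2*t^3 + 16*t^2 - 30*t)) dt = 63/2.
On [3, 5], y = -2*t^3 + 16*t^2 - 30*t + 5 is on top; that piece has area ∫[3,5] (-2*t^3 + 16*t^2 - 30*t) dt = 32/3.
Total enclosed area = 63/2 + 32/3 = 253/6.

253/6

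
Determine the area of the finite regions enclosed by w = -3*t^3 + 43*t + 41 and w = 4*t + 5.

1221/4

Set the curves equal: -3*t^3 + 43*t + 41 = 4*t + 5, so -3*t^3 + 39*t + 36 = 0, which factors as -3*(t - 4)*(t + 1)*(t + 3) = 0. The curves meet at t = -3, -1, 4.
On [-3, -1], w = 4*t + 5 is on top; that piece has area ∫[-3,-1] (-(-3*t^3 + 39*t + 36)) dt = 24.
On [-1, 4], w = -3*t^3 + 43*t + 41 is on top; that piece has area ∫[-1,4] (-3*t^3 + 39*t + 36) dt = 1125/4.
Total enclosed area = 24 + 1125/4 = 1221/4.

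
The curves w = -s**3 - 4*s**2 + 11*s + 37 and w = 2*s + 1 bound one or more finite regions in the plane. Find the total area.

1741/12

Set the curves equal: -s**3 - 4*s**2 + 11*s + 37 = 2*s + 1, so -s**3 - 4*s**2 + 9*s + 36 = 0, which factors as -(s - 3)*(s + 3)*(s + 4) = 0. The curves meet at s = -4, -3, 3.
On [-4, -3], w = 2*s + 1 is on top; that piece has area ∫[-4,-3] (-(-s**3 - 4*s**2 + 9*s + 36)) ds = 13/12.
On [-3, 3], w = -s**3 - 4*s**2 + 11*s + 37 is on top; that piece has area ∫[-3,3] (-s**3 - 4*s**2 + 9*s + 36) ds = 144.
Total enclosed area = 13/12 + 144 = 1741/12.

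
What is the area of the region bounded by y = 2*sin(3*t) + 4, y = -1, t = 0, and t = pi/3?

4/3 + 5*pi/3

On [0, pi/3], (2*sin(3*t) + 4) - (-1) = 2*sin(3*t) + 5 is ≥ 0 throughout, so the area is a single integral of |2*sin(3*t) + 5|.
∫[0,pi/3] (2*sin(3*t) + 5) dt = 4/3 + 5*pi/3.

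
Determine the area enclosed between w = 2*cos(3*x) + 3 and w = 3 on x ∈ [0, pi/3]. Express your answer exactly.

4/3

The difference (2*cos(3*x) + 3) - (3) = 2*cos(3*x) changes sign at x = pi/6 inside [0, pi/3], so split the integral there.
∫[0,pi/6] (2*cos(3*x)) dx = 2/3.
∫[pi/6,pi/3] (2*cos(3*x)) dx = -2/3; the area of that piece is 2/3.
Total area = 2/3 + 2/3 = 4/3.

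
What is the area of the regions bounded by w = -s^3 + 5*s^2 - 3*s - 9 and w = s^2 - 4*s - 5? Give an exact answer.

253/12

Set the curves equal: -s^3 + 5*s^2 - 3*s - 9 = s^2 - 4*s - 5, so -s^3 + 4*s^2 + s - 4 = 0, which factors as -(s - 4)*(s - 1)*(s + 1) = 0. The curves meet at s = -1, 1, 4.
On [-1, 1], w = s^2 - 4*s - 5 is on top; that piece has area ∫[-1,1] (-(-s^3 + 4*s^2 + s - 4)) ds = 16/3.
On [1, 4], w = -s^3 + 5*s^2 - 3*s - 9 is on top; that piece has area ∫[1,4] (-s^3 + 4*s^2 + s - 4) ds = 63/4.
Total enclosed area = 16/3 + 63/4 = 253/12.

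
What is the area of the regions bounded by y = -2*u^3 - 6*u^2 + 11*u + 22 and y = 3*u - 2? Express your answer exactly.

Set the curves equal: -2*u^3 - 6*u^2 + 11*u + 22 = 3*u - 2, so -2*u^3 - 6*u^2 + 8*u + 24 = 0, which factors as -2*(u - 2)*(u + 2)*(u + 3) = 0. The curves meet at u = -3, -2, 2.
On [-3, -2], y = 3*u - 2 is on top; that piece has area ∫[-3,-2] (-(-2*u^3 - 6*u^2 + 8*u + 24)) du = 3/2.
On [-2, 2], y = -2*u^3 - 6*u^2 + 11*u + 22 is on top; that piece has area ∫[-2,2] (-2*u^3 - 6*u^2 + 8*u + 24) du = 64.
Total enclosed area = 3/2 + 64 = 131/2.

131/2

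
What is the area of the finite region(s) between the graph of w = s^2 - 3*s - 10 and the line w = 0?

343/6

The curve meets the s-axis where s^2 - 3*s - 10 = 0, i.e. (s - 5)*(s + 2) = 0, at s = -2, 5.
On [-2, 5] the curve lies below the axis; ∫[-2,5] (s^2 - 3*s - 10) ds = -343/6, giving area 343/6.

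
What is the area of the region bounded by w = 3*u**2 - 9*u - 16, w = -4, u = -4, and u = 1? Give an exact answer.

233/2

The difference (3*u**2 - 9*u - 16) - (-4) = 3*u**2 - 9*u - 12 changes sign at u = -1 inside [-4, 1], so split the integral there.
∫[-4,-1] (3*u**2 - 9*u - 12) du = 189/2.
∫[-1,1] (3*u**2 - 9*u - 12) du = -22; the area of that piece is 22.
Total area = 189/2 + 22 = 233/2.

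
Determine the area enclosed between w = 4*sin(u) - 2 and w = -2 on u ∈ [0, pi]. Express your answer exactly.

On [0, pi], (4*sin(u) - 2) - (-2) = 4*sin(u) is ≥ 0 throughout, so the area is a single integral of |4*sin(u)|.
∫[0,pi] (4*sin(u)) du = 8.

8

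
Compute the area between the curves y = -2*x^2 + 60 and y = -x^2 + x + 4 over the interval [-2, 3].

1595/6

On [-2, 3], (-2*x^2 + 60) - (-x^2 + x + 4) = -x^2 - x + 56 is ≥ 0 throughout, so the area is a single integral of |-x^2 - x + 56|.
∫[-2,3] (-x^2 - x + 56) dx = 1595/6.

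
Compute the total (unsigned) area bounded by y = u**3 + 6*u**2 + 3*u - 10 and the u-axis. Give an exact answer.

The curve meets the u-axis where u**3 + 6*u**2 + 3*u - 10 = 0, i.e. (u - 1)*(u + 2)*(u + 5) = 0, at u = -5, -2, 1.
On [-5, -2] the curve lies above the axis; ∫[-5,-2] (u**3 + 6*u**2 + 3*u - 10) du = 81/4, giving area 81/4.
On [-2, 1] the curve lies below the axis; ∫[-2,1] (u**3 + 6*u**2 + 3*u - 10) du = -81/4, giving area 81/4.
Total area = 81/4 + 81/4 = 81/2.

81/2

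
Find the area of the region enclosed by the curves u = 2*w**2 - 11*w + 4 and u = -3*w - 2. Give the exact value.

8/3

Both boundary curves give u as a function of w, so integrate with respect to w. Setting them equal: 2*w**2 - 8*w + 6 = 0, i.e. 2*(w - 3)*(w - 1) = 0, so they meet at w = 1, 3.
For w in [1, 3], u = 2*w**2 - 11*w + 4 is on the left; area = ∫[1,3] (-(2*w**2 - 8*w + 6)) dw = 8/3.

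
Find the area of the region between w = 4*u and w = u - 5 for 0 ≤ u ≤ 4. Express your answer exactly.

44

On [0, 4], (4*u) - (u - 5) = 3*u + 5 is ≥ 0 throughout, so the area is a single integral of |3*u + 5|.
∫[0,4] (3*u + 5) du = 44.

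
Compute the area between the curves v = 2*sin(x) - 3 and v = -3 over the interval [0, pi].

4

On [0, pi], (2*sin(x) - 3) - (-3) = 2*sin(x) is ≥ 0 throughout, so the area is a single integral of |2*sin(x)|.
∫[0,pi] (2*sin(x)) dx = 4.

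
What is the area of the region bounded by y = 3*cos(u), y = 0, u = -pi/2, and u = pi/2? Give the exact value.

6

On [-pi/2, pi/2], (3*cos(u)) - (0) = 3*cos(u) is ≥ 0 throughout, so the area is a single integral of |3*cos(u)|.
∫[-pi/2,pi/2] (3*cos(u)) du = 6.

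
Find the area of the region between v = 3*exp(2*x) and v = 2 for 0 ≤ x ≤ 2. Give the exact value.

-11/2 + 3*exp(4)/2

On [0, 2], (3*exp(2*x)) - (2) = 3*exp(2*x) - 2 is ≥ 0 throughout, so the area is a single integral of |3*exp(2*x) - 2|.
∫[0,2] (3*exp(2*x) - 2) dx = -11/2 + 3*exp(4)/2.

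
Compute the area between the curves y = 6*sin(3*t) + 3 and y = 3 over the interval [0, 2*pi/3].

The difference (6*sin(3*t) + 3) - (3) = 6*sin(3*t) changes sign at t = pi/3 inside [0, 2*pi/3], so split the integral there.
∫[0,pi/3] (6*sin(3*t)) dt = 4.
∫[pi/3,2*pi/3] (6*sin(3*t)) dt = -4; the area of that piece is 4.
Total area = 4 + 4 = 8.

8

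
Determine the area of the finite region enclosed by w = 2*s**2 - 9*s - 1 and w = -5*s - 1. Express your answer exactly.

Set the curves equal: 2*s**2 - 9*s - 1 = -5*s - 1, so 2*s**2 - 4*s = 0, which factors as 2*s*(s - 2) = 0. The curves meet at s = 0, 2.
On [0, 2], w = -5*s - 1 is on top; that piece has area ∫[0,2] (-(2*s**2 - 4*s)) ds = 8/3.

8/3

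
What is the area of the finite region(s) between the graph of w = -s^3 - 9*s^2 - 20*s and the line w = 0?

131/4

The curve meets the s-axis where -s^3 - 9*s^2 - 20*s = 0, i.e. -s*(s + 4)*(s + 5) = 0, at s = -5, -4, 0.
On [-5, -4] the curve lies below the axis; ∫[-5,-4] (-s^3 - 9*s^2 - 20*s) ds = -3/4, giving area 3/4.
On [-4, 0] the curve lies above the axis; ∫[-4,0] (-s^3 - 9*s^2 - 20*s) ds = 32, giving area 32.
Total area = 3/4 + 32 = 131/4.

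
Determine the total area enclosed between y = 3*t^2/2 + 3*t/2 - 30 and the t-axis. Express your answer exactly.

729/4

The curve meets the t-axis where 3*t^2/2 + 3*t/2 - 30 = 0, i.e. 3*(t - 4)*(t + 5)/2 = 0, at t = -5, 4.
On [-5, 4] the curve lies below the axis; ∫[-5,4] (3*t^2/2 + 3*t/2 - 30) dt = -729/4, giving area 729/4.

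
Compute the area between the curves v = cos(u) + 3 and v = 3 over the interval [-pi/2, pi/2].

2

On [-pi/2, pi/2], (cos(u) + 3) - (3) = cos(u) is ≥ 0 throughout, so the area is a single integral of |cos(u)|.
∫[-pi/2,pi/2] (cos(u)) du = 2.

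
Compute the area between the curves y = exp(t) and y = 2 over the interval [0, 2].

-7 + 4*log(2) + exp(2)

The difference (exp(t)) - (2) = exp(t) - 2 changes sign at t = log(2) inside [0, 2], so split the integral there.
∫[0,log(2)] (exp(t) - 2) dt = 1 - log(4); the area of that piece is -1 + log(4).
∫[log(2),2] (exp(t) - 2) dt = -6 + 2*log(2) + exp(2).
Total area = (-1 + log(4)) + (-6 + 2*log(2) + exp(2)) = -7 + 4*log(2) + exp(2).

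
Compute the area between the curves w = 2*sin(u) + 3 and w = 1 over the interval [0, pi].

4 + 2*pi

On [0, pi], (2*sin(u) + 3) - (1) = 2*sin(u) + 2 is ≥ 0 throughout, so the area is a single integral of |2*sin(u) + 2|.
∫[0,pi] (2*sin(u) + 2) du = 4 + 2*pi.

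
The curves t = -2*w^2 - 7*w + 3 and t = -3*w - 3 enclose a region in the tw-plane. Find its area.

Both boundary curves give t as a function of w, so integrate with respect to w. Setting them equal: -2*w^2 - 4*w + 6 = 0, i.e. -2*(w - 1)*(w + 3) = 0, so they meet at w = -3, 1.
For w in [-3, 1], t = -2*w^2 - 7*w + 3 is on the right; area = ∫[-3,1] (-2*w^2 - 4*w + 6) dw = 64/3.

64/3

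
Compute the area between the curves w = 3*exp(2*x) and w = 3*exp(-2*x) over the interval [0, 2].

On [0, 2], (3*exp(2*x)) - (3*exp(-2*x)) = 3*exp(2*x) - 3*exp(-2*x) is ≥ 0 throughout, so the area is a single integral of |3*exp(2*x) - 3*exp(-2*x)|.
∫[0,2] (3*exp(2*x) - 3*exp(-2*x)) dx = -3 + 3*exp(-4)/2 + 3*exp(4)/2.

-3 + 3*exp(-4)/2 + 3*exp(4)/2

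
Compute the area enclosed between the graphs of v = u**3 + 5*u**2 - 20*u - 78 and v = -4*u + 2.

Set the curves equal: u**3 + 5*u**2 - 20*u - 78 = -4*u + 2, so u**3 + 5*u**2 - 16*u - 80 = 0, which factors as (u - 4)*(u + 4)*(u + 5) = 0. The curves meet at u = -5, -4, 4.
On [-5, -4], v = u**3 + 5*u**2 - 20*u - 78 is on top; that piece has area ∫[-5,-4] (u**3 + 5*u**2 - 16*u - 80) du = 17/12.
On [-4, 4], v = -4*u + 2 is on top; that piece has area ∫[-4,4] (-(u**3 + 5*u**2 - 16*u - 80)) du = 1280/3.
Total enclosed area = 17/12 + 1280/3 = 5137/12.

5137/12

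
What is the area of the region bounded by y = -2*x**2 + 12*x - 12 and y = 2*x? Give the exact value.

1/3

Set the curves equal: -2*x**2 + 12*x - 12 = 2*x, so -2*x**2 + 10*x - 12 = 0, which factors as -2*(x - 3)*(x - 2) = 0. The curves meet at x = 2, 3.
On [2, 3], y = -2*x**2 + 12*x - 12 is on top; that piece has area ∫[2,3] (-2*x**2 + 10*x - 12) dx = 1/3.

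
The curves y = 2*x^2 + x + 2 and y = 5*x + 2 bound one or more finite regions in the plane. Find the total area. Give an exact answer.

Set the curves equal: 2*x^2 + x + 2 = 5*x + 2, so 2*x^2 - 4*x = 0, which factors as 2*x*(x - 2) = 0. The curves meet at x = 0, 2.
On [0, 2], y = 5*x + 2 is on top; that piece has area ∫[0,2] (-(2*x^2 - 4*x)) dx = 8/3.

8/3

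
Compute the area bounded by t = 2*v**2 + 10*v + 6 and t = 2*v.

Both boundary curves give t as a function of v, so integrate with respect to v. Setting them equal: 2*v**2 + 8*v + 6 = 0, i.e. 2*(v + 1)*(v + 3) = 0, so they meet at v = -3, -1.
For v in [-3, -1], t = 2*v**2 + 10*v + 6 is on the left; area = ∫[-3,-1] (-(2*v**2 + 8*v + 6)) dv = 8/3.

8/3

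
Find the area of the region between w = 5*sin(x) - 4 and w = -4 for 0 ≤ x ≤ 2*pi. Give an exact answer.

20

The difference (5*sin(x) - 4) - (-4) = 5*sin(x) changes sign at x = pi inside [0, 2*pi], so split the integral there.
∫[0,pi] (5*sin(x)) dx = 10.
∫[pi,2*pi] (5*sin(x)) dx = -10; the area of that piece is 10.
Total area = 10 + 10 = 20.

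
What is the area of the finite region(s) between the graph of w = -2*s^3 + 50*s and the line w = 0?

The curve meets the s-axis where -2*s^3 + 50*s = 0, i.e. -2*s*(s - 5)*(s + 5) = 0, at s = -5, 0, 5.
On [-5, 0] the curve lies below the axis; ∫[-5,0] (-2*s^3 + 50*s) ds = -625/2, giving area 625/2.
On [0, 5] the curve lies above the axis; ∫[0,5] (-2*s^3 + 50*s) ds = 625/2, giving area 625/2.
Total area = 625/2 + 625/2 = 625.

625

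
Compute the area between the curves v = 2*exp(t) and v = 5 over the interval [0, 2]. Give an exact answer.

-18 - 10*log(2) + 2*exp(2) + 10*log(5)

The difference (2*exp(t)) - (5) = 2*exp(t) - 5 changes sign at t = log(5/2) inside [0, 2], so split the integral there.
∫[0,log(5/2)] (2*exp(t) - 5) dt = log(32/3125) + 3; the area of that piece is -3 + log(3125/32).
∫[log(5/2),2] (2*exp(t) - 5) dt = -15 - 5*log(2) + 5*log(5) + 2*exp(2).
Total area = (-3 + log(3125/32)) + (-15 - 5*log(2) + 5*log(5) + 2*exp(2)) = -18 - 10*log(2) + 2*exp(2) + 10*log(5).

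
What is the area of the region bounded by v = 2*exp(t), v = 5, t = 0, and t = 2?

The difference (2*exp(t)) - (5) = 2*exp(t) - 5 changes sign at t = log(5/2) inside [0, 2], so split the integral there.
∫[0,log(5/2)] (2*exp(t) - 5) dt = log(32/3125) + 3; the area of that piece is -3 + log(3125/32).
∫[log(5/2),2] (2*exp(t) - 5) dt = -15 - 5*log(2) + 5*log(5) + 2*exp(2).
Total area = (-3 + log(3125/32)) + (-15 - 5*log(2) + 5*log(5) + 2*exp(2)) = -18 - 10*log(2) + 2*exp(2) + 10*log(5).

-18 - 10*log(2) + 2*exp(2) + 10*log(5)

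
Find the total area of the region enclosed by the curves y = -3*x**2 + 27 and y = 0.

Set the curves equal: -3*x**2 + 27 = 0, so -3*x**2 + 27 = 0, which factors as -3*(x - 3)*(x + 3) = 0. The curves meet at x = -3, 3.
On [-3, 3], y = -3*x**2 + 27 is on top; that piece has area ∫[-3,3] (-3*x**2 + 27) dx = 108.

108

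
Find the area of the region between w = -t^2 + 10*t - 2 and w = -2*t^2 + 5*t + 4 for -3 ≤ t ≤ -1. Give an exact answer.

On [-3, -1], (-t^2 + 10*t - 2) - (-2*t^2 + 5*t + 4) = t^2 + 5*t - 6 is ≤ 0 throughout, so the area is a single integral of |t^2 + 5*t - 6|.
∫[-3,-1] (t^2 + 5*t - 6) dt = -70/3; the area of that piece is 70/3.

70/3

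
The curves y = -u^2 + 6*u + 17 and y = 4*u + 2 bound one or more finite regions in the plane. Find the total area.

Set the curves equal: -u^2 + 6*u + 17 = 4*u + 2, so -u^2 + 2*u + 15 = 0, which factors as -(u - 5)*(u + 3) = 0. The curves meet at u = -3, 5.
On [-3, 5], y = -u^2 + 6*u + 17 is on top; that piece has area ∫[-3,5] (-u^2 + 2*u + 15) du = 256/3.

256/3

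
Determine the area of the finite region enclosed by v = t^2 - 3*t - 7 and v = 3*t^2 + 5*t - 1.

Set the curves equal: t^2 - 3*t - 7 = 3*t^2 + 5*t - 1, so -2*t^2 - 8*t - 6 = 0, which factors as -2*(t + 1)*(t + 3) = 0. The curves meet at t = -3, -1.
On [-3, -1], v = t^2 - 3*t - 7 is on top; that piece has area ∫[-3,-1] (-2*t^2 - 8*t - 6) dt = 8/3.

8/3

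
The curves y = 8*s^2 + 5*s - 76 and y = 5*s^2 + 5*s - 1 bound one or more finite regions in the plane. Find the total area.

Set the curves equal: 8*s^2 + 5*s - 76 = 5*s^2 + 5*s - 1, so 3*s^2 - 75 = 0, which factors as 3*(s - 5)*(s + 5) = 0. The curves meet at s = -5, 5.
On [-5, 5], y = 5*s^2 + 5*s - 1 is on top; that piece has area ∫[-5,5] (-(3*s^2 - 75)) ds = 500.

500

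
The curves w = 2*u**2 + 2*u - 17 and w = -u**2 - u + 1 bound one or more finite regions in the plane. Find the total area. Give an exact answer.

125/2

Set the curves equal: 2*u**2 + 2*u - 17 = -u**2 - u + 1, so 3*u**2 + 3*u - 18 = 0, which factors as 3*(u - 2)*(u + 3) = 0. The curves meet at u = -3, 2.
On [-3, 2], w = -u**2 - u + 1 is on top; that piece has area ∫[-3,2] (-(3*u**2 + 3*u - 18)) du = 125/2.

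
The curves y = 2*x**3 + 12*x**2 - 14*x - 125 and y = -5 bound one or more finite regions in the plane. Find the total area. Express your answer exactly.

517

Set the curves equal: 2*x**3 + 12*x**2 - 14*x - 125 = -5, so 2*x**3 + 12*x**2 - 14*x - 120 = 0, which factors as 2*(x - 3)*(x + 4)*(x + 5) = 0. The curves meet at x = -5, -4, 3.
On [-5, -4], y = 2*x**3 + 12*x**2 - 14*x - 125 is on top; that piece has area ∫[-5,-4] (2*x**3 + 12*x**2 - 14*x - 120) dx = 5/2.
On [-4, 3], y = -5 is on top; that piece has area ∫[-4,3] (-(2*x**3 + 12*x**2 - 14*x - 120)) dx = 1029/2.
Total enclosed area = 5/2 + 1029/2 = 517.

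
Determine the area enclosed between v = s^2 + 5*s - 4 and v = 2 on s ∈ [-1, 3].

28

The difference (s^2 + 5*s - 4) - (2) = s^2 + 5*s - 6 changes sign at s = 1 inside [-1, 3], so split the integral there.
∫[-1,1] (s^2 + 5*s - 6) ds = -34/3; the area of that piece is 34/3.
∫[1,3] (s^2 + 5*s - 6) ds = 50/3.
Total area = 34/3 + 50/3 = 28.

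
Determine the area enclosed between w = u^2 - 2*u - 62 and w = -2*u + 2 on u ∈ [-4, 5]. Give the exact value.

On [-4, 5], (u^2 - 2*u - 62) - (-2*u + 2) = u^2 - 64 is ≤ 0 throughout, so the area is a single integral of |u^2 - 64|.
∫[-4,5] (u^2 - 64) du = -513; the area of that piece is 513.

513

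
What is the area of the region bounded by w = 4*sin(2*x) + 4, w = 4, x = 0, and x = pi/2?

4

On [0, pi/2], (4*sin(2*x) + 4) - (4) = 4*sin(2*x) is ≥ 0 throughout, so the area is a single integral of |4*sin(2*x)|.
∫[0,pi/2] (4*sin(2*x)) dx = 4.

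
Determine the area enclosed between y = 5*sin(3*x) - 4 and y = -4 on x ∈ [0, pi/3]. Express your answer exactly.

10/3

On [0, pi/3], (5*sin(3*x) - 4) - (-4) = 5*sin(3*x) is ≥ 0 throughout, so the area is a single integral of |5*sin(3*x)|.
∫[0,pi/3] (5*sin(3*x)) dx = 10/3.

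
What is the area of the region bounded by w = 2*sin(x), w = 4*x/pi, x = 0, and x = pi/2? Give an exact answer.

On [0, pi/2], (2*sin(x)) - (4*x/pi) = -4*x/pi + 2*sin(x) is ≥ 0 throughout, so the area is a single integral of |-4*x/pi + 2*sin(x)|.
∫[0,pi/2] (-4*x/pi + 2*sin(x)) dx = 2 - pi/2.

2 - pi/2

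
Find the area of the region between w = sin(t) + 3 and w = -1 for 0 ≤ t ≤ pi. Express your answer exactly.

On [0, pi], (sin(t) + 3) - (-1) = sin(t) + 4 is ≥ 0 throughout, so the area is a single integral of |sin(t) + 4|.
∫[0,pi] (sin(t) + 4) dt = 2 + 4*pi.

2 + 4*pi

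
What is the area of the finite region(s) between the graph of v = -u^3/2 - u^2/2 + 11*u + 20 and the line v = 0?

3901/24

The curve meets the u-axis where -u^3/2 - u^2/2 + 11*u + 20 = 0, i.e. -(u - 5)*(u + 2)*(u + 4)/2 = 0, at u = -4, -2, 5.
On [-4, -2] the curve lies below the axis; ∫[-4,-2] (-u^3/2 - u^2/2 + 11*u + 20) du = -16/3, giving area 16/3.
On [-2, 5] the curve lies above the axis; ∫[-2,5] (-u^3/2 - u^2/2 + 11*u + 20) du = 3773/24, giving area 3773/24.
Total area = 16/3 + 3773/24 = 3901/24.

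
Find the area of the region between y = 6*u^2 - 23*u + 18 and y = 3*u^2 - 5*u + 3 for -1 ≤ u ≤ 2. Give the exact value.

37

The difference (6*u^2 - 23*u + 18) - (3*u^2 - 5*u + 3) = 3*u^2 - 18*u + 15 changes sign at u = 1 inside [-1, 2], so split the integral there.
∫[-1,1] (3*u^2 - 18*u + 15) du = 32.
∫[1,2] (3*u^2 - 18*u + 15) du = -5; the area of that piece is 5.
Total area = 32 + 5 = 37.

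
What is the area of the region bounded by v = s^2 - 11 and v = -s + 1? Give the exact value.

Set the curves equal: s^2 - 11 = -s + 1, so s^2 + s - 12 = 0, which factors as (s - 3)*(s + 4) = 0. The curves meet at s = -4, 3.
On [-4, 3], v = -s + 1 is on top; that piece has area ∫[-4,3] (-(s^2 + s - 12)) ds = 343/6.

343/6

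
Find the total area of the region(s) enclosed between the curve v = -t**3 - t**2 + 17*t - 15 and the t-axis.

The curve meets the t-axis where -t**3 - t**2 + 17*t - 15 = 0, i.e. -(t - 3)*(t - 1)*(t + 5) = 0, at t = -5, 1, 3.
On [-5, 1] the curve lies below the axis; ∫[-5,1] (-t**3 - t**2 + 17*t - 15) dt = -180, giving area 180.
On [1, 3] the curve lies above the axis; ∫[1,3] (-t**3 - t**2 + 17*t - 15) dt = 28/3, giving area 28/3.
Total area = 180 + 28/3 = 568/3.

568/3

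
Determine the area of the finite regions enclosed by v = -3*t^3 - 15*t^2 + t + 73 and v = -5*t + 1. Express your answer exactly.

443/2

Set the curves equal: -3*t^3 - 15*t^2 + t + 73 = -5*t + 1, so -3*t^3 - 15*t^2 + 6*t + 72 = 0, which factors as -3*(t - 2)*(t + 3)*(t + 4) = 0. The curves meet at t = -4, -3, 2.
On [-4, -3], v = -5*t + 1 is on top; that piece has area ∫[-4,-3] (-(-3*t^3 - 15*t^2 + 6*t + 72)) dt = 11/4.
On [-3, 2], v = -3*t^3 - 15*t^2 + t + 73 is on top; that piece has area ∫[-3,2] (-3*t^3 - 15*t^2 + 6*t + 72) dt = 875/4.
Total enclosed area = 11/4 + 875/4 = 443/2.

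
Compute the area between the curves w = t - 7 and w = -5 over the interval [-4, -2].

On [-4, -2], (t - 7) - (-5) = t - 2 is ≤ 0 throughout, so the area is a single integral of |t - 2|.
∫[-4,-2] (t - 2) dt = -10; the area of that piece is 10.

10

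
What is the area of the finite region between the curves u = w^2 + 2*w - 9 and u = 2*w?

Both boundary curves give u as a function of w, so integrate with respect to w. Setting them equal: w^2 - 9 = 0, i.e. (w - 3)*(w + 3) = 0, so they meet at w = -3, 3.
For w in [-3, 3], u = w^2 + 2*w - 9 is on the left; area = ∫[-3,3] (-(w^2 - 9)) dw = 36.

36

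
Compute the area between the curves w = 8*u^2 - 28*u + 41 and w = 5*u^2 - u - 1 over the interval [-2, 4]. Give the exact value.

206

The difference (8*u^2 - 28*u + 41) - (5*u^2 - u - 1) = 3*u^2 - 27*u + 42 changes sign at u = 2 inside [-2, 4], so split the integral there.
∫[-2,2] (3*u^2 - 27*u + 42) du = 184.
∫[2,4] (3*u^2 - 27*u + 42) du = -22; the area of that piece is 22.
Total area = 184 + 22 = 206.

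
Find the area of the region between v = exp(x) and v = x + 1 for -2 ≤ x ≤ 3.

-15/2 - exp(-2) + exp(3)

On [-2, 3], (exp(x)) - (x + 1) = -x + exp(x) - 1 is ≥ 0 throughout, so the area is a single integral of |-x + exp(x) - 1|.
∫[-2,3] (-x + exp(x) - 1) dx = -15/2 - exp(-2) + exp(3).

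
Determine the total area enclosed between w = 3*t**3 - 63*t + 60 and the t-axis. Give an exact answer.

2997/4

The curve meets the t-axis where 3*t**3 - 63*t + 60 = 0, i.e. 3*(t - 4)*(t - 1)*(t + 5) = 0, at t = -5, 1, 4.
On [-5, 1] the curve lies above the axis; ∫[-5,1] (3*t**3 - 63*t + 60) dt = 648, giving area 648.
On [1, 4] the curve lies below the axis; ∫[1,4] (3*t**3 - 63*t + 60) dt = -405/4, giving area 405/4.
Total area = 648 + 405/4 = 2997/4.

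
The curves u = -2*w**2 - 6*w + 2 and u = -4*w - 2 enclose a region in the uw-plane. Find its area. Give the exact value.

9

Both boundary curves give u as a function of w, so integrate with respect to w. Setting them equal: -2*w**2 - 2*w + 4 = 0, i.e. -2*(w - 1)*(w + 2) = 0, so they meet at w = -2, 1.
For w in [-2, 1], u = -2*w**2 - 6*w + 2 is on the right; area = ∫[-2,1] (-2*w**2 - 2*w + 4) dw = 9.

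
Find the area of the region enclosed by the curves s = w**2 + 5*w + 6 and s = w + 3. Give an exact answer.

4/3

Both boundary curves give s as a function of w, so integrate with respect to w. Setting them equal: w**2 + 4*w + 3 = 0, i.e. (w + 1)*(w + 3) = 0, so they meet at w = -3, -1.
For w in [-3, -1], s = w**2 + 5*w + 6 is on the left; area = ∫[-3,-1] (-(w**2 + 4*w + 3)) dw = 4/3.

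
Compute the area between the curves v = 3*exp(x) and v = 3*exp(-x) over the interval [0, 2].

-6 + 3*exp(-2) + 3*exp(2)

On [0, 2], (3*exp(x)) - (3*exp(-x)) = 3*exp(x) - 3*exp(-x) is ≥ 0 throughout, so the area is a single integral of |3*exp(x) - 3*exp(-x)|.
∫[0,2] (3*exp(x) - 3*exp(-x)) dx = -6 + 3*exp(-2) + 3*exp(2).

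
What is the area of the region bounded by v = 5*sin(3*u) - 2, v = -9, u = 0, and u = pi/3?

10/3 + 7*pi/3

On [0, pi/3], (5*sin(3*u) - 2) - (-9) = 5*sin(3*u) + 7 is ≥ 0 throughout, so the area is a single integral of |5*sin(3*u) + 7|.
∫[0,pi/3] (5*sin(3*u) + 7) du = 10/3 + 7*pi/3.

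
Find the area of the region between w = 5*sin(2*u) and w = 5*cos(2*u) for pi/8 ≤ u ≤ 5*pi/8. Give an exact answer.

5*sqrt(2)

On [pi/8, 5*pi/8], (5*sin(2*u)) - (5*cos(2*u)) = 5*sin(2*u) - 5*cos(2*u) is ≥ 0 throughout, so the area is a single integral of |5*sin(2*u) - 5*cos(2*u)|.
∫[pi/8,5*pi/8] (5*sin(2*u) - 5*cos(2*u)) du = 5*sqrt(2).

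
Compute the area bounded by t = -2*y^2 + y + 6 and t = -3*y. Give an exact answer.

64/3

Both boundary curves give t as a function of y, so integrate with respect to y. Setting them equal: -2*y^2 + 4*y + 6 = 0, i.e. -2*(y - 3)*(y + 1) = 0, so they meet at y = -1, 3.
For y in [-1, 3], t = -2*y^2 + y + 6 is on the right; area = ∫[-1,3] (-2*y^2 + 4*y + 6) dy = 64/3.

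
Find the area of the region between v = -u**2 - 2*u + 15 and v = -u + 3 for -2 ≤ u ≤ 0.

70/3

On [-2, 0], (-u**2 - 2*u + 15) - (-u + 3) = -u**2 - u + 12 is ≥ 0 throughout, so the area is a single integral of |-u**2 - u + 12|.
∫[-2,0] (-u**2 - u + 12) du = 70/3.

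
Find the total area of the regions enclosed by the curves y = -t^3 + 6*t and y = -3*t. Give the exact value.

Set the curves equal: -t^3 + 6*t = -3*t, so -t^3 + 9*t = 0, which factors as -t*(t - 3)*(t + 3) = 0. The curves meet at t = -3, 0, 3.
On [-3, 0], y = -3*t is on top; that piece has area ∫[-3,0] (-(-t^3 + 9*t)) dt = 81/4.
On [0, 3], y = -t^3 + 6*t is on top; that piece has area ∫[0,3] (-t^3 + 9*t) dt = 81/4.
Total enclosed area = 81/4 + 81/4 = 81/2.

81/2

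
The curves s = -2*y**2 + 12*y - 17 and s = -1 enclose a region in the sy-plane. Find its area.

Both boundary curves give s as a function of y, so integrate with respect to y. Setting them equal: -2*y**2 + 12*y - 16 = 0, i.e. -2*(y - 4)*(y - 2) = 0, so they meet at y = 2, 4.
For y in [2, 4], s = -2*y**2 + 12*y - 17 is on the right; area = ∫[2,4] (-2*y**2 + 12*y - 16) dy = 8/3.

8/3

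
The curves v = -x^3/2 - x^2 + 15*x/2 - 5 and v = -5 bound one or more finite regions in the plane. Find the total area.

Set the curves equal: -x^3/2 - x^2 + 15*x/2 - 5 = -5, so -x^3/2 - x^2 + 15*x/2 = 0, which factors as -x*(x - 3)*(x + 5)/2 = 0. The curves meet at x = -5, 0, 3.
On [-5, 0], v = -5 is on top; that piece has area ∫[-5,0] (-(-x^3/2 - x^2 + 15*x/2)) dx = 1375/24.
On [0, 3], v = -x^3/2 - x^2 + 15*x/2 - 5 is on top; that piece has area ∫[0,3] (-x^3/2 - x^2 + 15*x/2) dx = 117/8.
Total enclosed area = 1375/24 + 117/8 = 863/12.

863/12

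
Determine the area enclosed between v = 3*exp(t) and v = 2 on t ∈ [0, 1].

-5 + 3*exp(1)

On [0, 1], (3*exp(t)) - (2) = 3*exp(t) - 2 is ≥ 0 throughout, so the area is a single integral of |3*exp(t) - 2|.
∫[0,1] (3*exp(t) - 2) dt = -5 + 3*exp(1).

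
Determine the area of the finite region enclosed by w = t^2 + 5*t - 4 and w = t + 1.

Set the curves equal: t^2 + 5*t - 4 = t + 1, so t^2 + 4*t - 5 = 0, which factors as (t - 1)*(t + 5) = 0. The curves meet at t = -5, 1.
On [-5, 1], w = t + 1 is on top; that piece has area ∫[-5,1] (-(t^2 + 4*t - 5)) dt = 36.

36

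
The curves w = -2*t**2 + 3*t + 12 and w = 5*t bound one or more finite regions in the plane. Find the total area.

Set the curves equal: -2*t**2 + 3*t + 12 = 5*t, so -2*t**2 - 2*t + 12 = 0, which factors as -2*(t - 2)*(t + 3) = 0. The curves meet at t = -3, 2.
On [-3, 2], w = -2*t**2 + 3*t + 12 is on top; that piece has area ∫[-3,2] (-2*t**2 - 2*t + 12) dt = 125/3.

125/3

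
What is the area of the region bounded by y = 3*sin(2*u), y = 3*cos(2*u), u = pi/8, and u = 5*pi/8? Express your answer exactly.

On [pi/8, 5*pi/8], (3*sin(2*u)) - (3*cos(2*u)) = 3*sin(2*u) - 3*cos(2*u) is ≥ 0 throughout, so the area is a single integral of |3*sin(2*u) - 3*cos(2*u)|.
∫[pi/8,5*pi/8] (3*sin(2*u) - 3*cos(2*u)) du = 3*sqrt(2).

3*sqrt(2)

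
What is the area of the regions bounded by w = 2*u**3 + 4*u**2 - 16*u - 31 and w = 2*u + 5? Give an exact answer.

Set the curves equal: 2*u**3 + 4*u**2 - 16*u - 31 = 2*u + 5, so 2*u**3 + 4*u**2 - 18*u - 36 = 0, which factors as 2*(u - 3)*(u + 2)*(u + 3) = 0. The curves meet at u = -3, -2, 3.
On [-3, -2], w = 2*u**3 + 4*u**2 - 16*u - 31 is on top; that piece has area ∫[-3,-2] (2*u**3 + 4*u**2 - 18*u - 36) du = 11/6.
On [-2, 3], w = 2*u + 5 is on top; that piece has area ∫[-2,3] (-(2*u**3 + 4*u**2 - 18*u - 36)) du = 875/6.
Total enclosed area = 11/6 + 875/6 = 443/3.

443/3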